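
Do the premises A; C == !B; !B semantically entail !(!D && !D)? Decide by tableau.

Initial set: {A; (C == !B); !B; !!(!D && !D)}.
!!(!D && !D): α-rule — add !D, !D.
(C == !B): β-rule — branch into C, !B  //  !C, !!B.
  branch 1 (add C, !B):
    ○ open, literals {A=1, B=0, C=1, D=0}.
  branch 2 (add !C, !!B):
    × closes — contains both B and !B.
1 branch closed, 1 open.
An open branch gives a countermodel: A=1, B=0, C=1, D=0 (unmentioned atoms arbitrary); the premises hold there but the conclusion fails.

No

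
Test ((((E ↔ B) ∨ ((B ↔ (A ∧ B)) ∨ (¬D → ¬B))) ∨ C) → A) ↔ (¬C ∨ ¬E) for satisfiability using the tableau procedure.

Satisfiable

Initial set: {(((((E ↔ B) ∨ ((B ↔ (A ∧ B)) ∨ (¬D → ¬B))) ∨ C) → A) ↔ (¬C ∨ ¬E))}.
(((((E ↔ B) ∨ ((B ↔ (A ∧ B)) ∨ (¬D → ¬B))) ∨ C) → A) ↔ (¬C ∨ ¬E)): β-rule — branch into ((((E ↔ B) ∨ ((B ↔ (A ∧ B)) ∨ (¬D → ¬B))) ∨ C) → A), (¬C ∨ ¬E)  //  ¬((((E ↔ B) ∨ ((B ↔ (A ∧ B)) ∨ (¬D → ¬B))) ∨ C) → A), ¬(¬C ∨ ¬E).
  branch 1 (add ((((E ↔ B) ∨ ((B ↔ (A ∧ B)) ∨ (¬D → ¬B))) ∨ C) → A), (¬C ∨ ¬E)):
    ((((E ↔ B) ∨ ((B ↔ (A ∧ B)) ∨ (¬D → ¬B))) ∨ C) → A): β-rule — branch into ¬(((E ↔ B) ∨ ((B ↔ (A ∧ B)) ∨ (¬D → ¬B))) ∨ C)  //  A.
      branch 1.1 (add ¬(((E ↔ B) ∨ ((B ↔ (A ∧ B)) ∨ (¬D → ¬B))) ∨ C)):
        ¬(((E ↔ B) ∨ ((B ↔ (A ∧ B)) ∨ (¬D → ¬B))) ∨ C): α-rule — add ¬((E ↔ B) ∨ ((B ↔ (A ∧ B)) ∨ (¬D → ¬B))), ¬C.
        ¬((E ↔ B) ∨ ((B ↔ (A ∧ B)) ∨ (¬D → ¬B))): α-rule — add ¬(E ↔ B), ¬((B ↔ (A ∧ B)) ∨ (¬D → ¬B)).
        ¬((B ↔ (A ∧ B)) ∨ (¬D → ¬B)): α-rule — add ¬(B ↔ (A ∧ B)), ¬(¬D → ¬B).
        ¬(¬D → ¬B): α-rule — add ¬D, ¬¬B.
        (¬C ∨ ¬E): β-rule — branch into ¬C  //  ¬E.
          branch 1.1.1 (add ¬C):
            ¬(E ↔ B): β-rule — branch into E, ¬B  //  ¬E, B.
              branch 1.1.1.1 (add E, ¬B):
                × closes — contains both B and ¬B.
              branch 1.1.1.2 (add ¬E, B):
                ¬(B ↔ (A ∧ B)): β-rule — branch into B, ¬(A ∧ B)  //  ¬B, (A ∧ B).
                  branch 1.1.1.2.1 (add B, ¬(A ∧ B)):
                    ¬(A ∧ B): β-rule — branch into ¬A  //  ¬B.
                      branch 1.1.1.2.1.1 (add ¬A):
                        ○ open, literals {A=false, B=true, C=false, D=false, E=false}.
                      branch 1.1.1.2.1.2 (add ¬B):
                        × closes — contains both B and ¬B.
                  branch 1.1.1.2.2 (add ¬B, (A ∧ B)):
                    × closes — contains both B and ¬B.
          branch 1.1.2 (add ¬E):
            ¬(E ↔ B): β-rule — branch into E, ¬B  //  ¬E, B.
              branch 1.1.2.1 (add E, ¬B):
                × closes — contains both E and ¬E.
              branch 1.1.2.2 (add ¬E, B):
                ¬(B ↔ (A ∧ B)): β-rule — branch into B, ¬(A ∧ B)  //  ¬B, (A ∧ B).
                  branch 1.1.2.2.1 (add B, ¬(A ∧ B)):
                    ¬(A ∧ B): β-rule — branch into ¬A  //  ¬B.
                      branch 1.1.2.2.1.1 (add ¬A):
                        ○ open, literals {A=false, B=true, C=false, D=false, E=false}.
                      branch 1.1.2.2.1.2 (add ¬B):
                        × closes — contains both B and ¬B.
                  branch 1.1.2.2.2 (add ¬B, (A ∧ B)):
                    × closes — contains both B and ¬B.
      branch 1.2 (add A):
        (¬C ∨ ¬E): β-rule — branch into ¬C  //  ¬E.
          branch 1.2.1 (add ¬C):
            ○ open, literals {A=true, C=false}.
          branch 1.2.2 (add ¬E):
            ○ open, literals {A=true, E=false}.
  branch 2 (add ¬((((E ↔ B) ∨ ((B ↔ (A ∧ B)) ∨ (¬D → ¬B))) ∨ C) → A), ¬(¬C ∨ ¬E)):
    ¬((((E ↔ B) ∨ ((B ↔ (A ∧ B)) ∨ (¬D → ¬B))) ∨ C) → A): α-rule — add (((E ↔ B) ∨ ((B ↔ (A ∧ B)) ∨ (¬D → ¬B))) ∨ C), ¬A.
    ¬(¬C ∨ ¬E): α-rule — add ¬¬C, ¬¬E.
    (((E ↔ B) ∨ ((B ↔ (A ∧ B)) ∨ (¬D → ¬B))) ∨ C): β-rule — branch into ((E ↔ B) ∨ ((B ↔ (A ∧ B)) ∨ (¬D → ¬B)))  //  C.
      branch 2.1 (add ((E ↔ B) ∨ ((B ↔ (A ∧ B)) ∨ (¬D → ¬B)))):
        ((E ↔ B) ∨ ((B ↔ (A ∧ B)) ∨ (¬D → ¬B))): β-rule — branch into (E ↔ B)  //  ((B ↔ (A ∧ B)) ∨ (¬D → ¬B)).
          branch 2.1.1 (add (E ↔ B)):
            (E ↔ B): β-rule — branch into E, B  //  ¬E, ¬B.
              branch 2.1.1.1 (add E, B):
                ○ open, literals {A=false, B=true, C=true, E=true}.
              branch 2.1.1.2 (add ¬E, ¬B):
                × closes — contains both E and ¬E.
          branch 2.1.2 (add ((B ↔ (A ∧ B)) ∨ (¬D → ¬B))):
            ((B ↔ (A ∧ B)) ∨ (¬D → ¬B)): β-rule — branch into (B ↔ (A ∧ B))  //  (¬D → ¬B).
              branch 2.1.2.1 (add (B ↔ (A ∧ B))):
                (B ↔ (A ∧ B)): β-rule — branch into B, (A ∧ B)  //  ¬B, ¬(A ∧ B).
                  branch 2.1.2.1.1 (add B, (A ∧ B)):
                    (A ∧ B): α-rule — add A, B.
                    × closes — contains both A and ¬A.
                  branch 2.1.2.1.2 (add ¬B, ¬(A ∧ B)):
                    ¬(A ∧ B): β-rule — branch into ¬A  //  ¬B.
                      branch 2.1.2.1.2.1 (add ¬A):
                        ○ open, literals {A=false, B=false, C=true, E=true}.
                      branch 2.1.2.1.2.2 (add ¬B):
                        ○ open, literals {A=false, B=false, C=true, E=true}.
              branch 2.1.2.2 (add (¬D → ¬B)):
                (¬D → ¬B): β-rule — branch into ¬¬D  //  ¬B.
                  branch 2.1.2.2.1 (add ¬¬D):
                    ○ open, literals {A=false, C=true, D=true, E=true}.
                  branch 2.1.2.2.2 (add ¬B):
                    ○ open, literals {A=false, B=false, C=true, E=true}.
      branch 2.2 (add C):
        ○ open, literals {A=false, C=true, E=true}.
8 branches closed, 10 open.
An open branch gives a satisfying assignment: A=false, B=true, C=false, D=false, E=false.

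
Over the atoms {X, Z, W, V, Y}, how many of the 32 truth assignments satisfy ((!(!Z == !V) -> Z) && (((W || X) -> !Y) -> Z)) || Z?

Initial set: {(((!(!Z == !V) -> Z) && (((W || X) -> !Y) -> Z)) || Z)}.
(((!(!Z == !V) -> Z) && (((W || X) -> !Y) -> Z)) || Z): β-rule — branch into ((!(!Z == !V) -> Z) && (((W || X) -> !Y) -> Z))  //  Z.
  branch 1 (add ((!(!Z == !V) -> Z) && (((W || X) -> !Y) -> Z))):
    ((!(!Z == !V) -> Z) && (((W || X) -> !Y) -> Z)): α-rule — add (!(!Z == !V) -> Z), (((W || X) -> !Y) -> Z).
    (!(!Z == !V) -> Z): β-rule — branch into !!(!Z == !V)  //  Z.
      branch 1.1 (add !!(!Z == !V)):
        (((W || X) -> !Y) -> Z): β-rule — branch into !((W || X) -> !Y)  //  Z.
          branch 1.1.1 (add !((W || X) -> !Y)):
            !((W || X) -> !Y): α-rule — add (W || X), !!Y.
            !!(!Z == !V): β-rule — branch into !Z, !V  //  !!Z, !!V.
              branch 1.1.1.1 (add !Z, !V):
                (W || X): β-rule — branch into W  //  X.
                  branch 1.1.1.1.1 (add W):
                    ○ open, literals {V=0, W=1, Y=1, Z=0}.
                  branch 1.1.1.1.2 (add X):
                    ○ open, literals {V=0, X=1, Y=1, Z=0}.
              branch 1.1.1.2 (add !!Z, !!V):
                (W || X): β-rule — branch into W  //  X.
                  branch 1.1.1.2.1 (add W):
                    ○ open, literals {V=1, W=1, Y=1, Z=1}.
                  branch 1.1.1.2.2 (add X):
                    ○ open, literals {V=1, X=1, Y=1, Z=1}.
          branch 1.1.2 (add Z):
            !!(!Z == !V): β-rule — branch into !Z, !V  //  !!Z, !!V.
              branch 1.1.2.1 (add !Z, !V):
                × closes — contains both Z and !Z.
              branch 1.1.2.2 (add !!Z, !!V):
                ○ open, literals {V=1, Z=1}.
      branch 1.2 (add Z):
        (((W || X) -> !Y) -> Z): β-rule — branch into !((W || X) -> !Y)  //  Z.
          branch 1.2.1 (add !((W || X) -> !Y)):
            !((W || X) -> !Y): α-rule — add (W || X), !!Y.
            (W || X): β-rule — branch into W  //  X.
              branch 1.2.1.1 (add W):
                ○ open, literals {W=1, Y=1, Z=1}.
              branch 1.2.1.2 (add X):
                ○ open, literals {X=1, Y=1, Z=1}.
          branch 1.2.2 (add Z):
            ○ open, literals {Z=1}.
  branch 2 (add Z):
    ○ open, literals {Z=1}.
1 branch closed, 9 open.
Each open branch fixes some atoms; the unmentioned ones are free. Counting distinct full assignments: branch {V=0, W=1, Y=1, Z=0} (X) contributes 2 new; branch {V=0, X=1, Y=1, Z=0} (W) contributes 1 new; branch {V=1, W=1, Y=1, Z=1} (X) contributes 2 new; branch {V=1, X=1, Y=1, Z=1} (W) contributes 1 new; branch {V=1, Z=1} (X, W, Y) contributes 5 new; branch {W=1, Y=1, Z=1} (X, V) contributes 2 new; branch {X=1, Y=1, Z=1} (W, V) contributes 1 new; branch {Z=1} (X, W, V, Y) contributes 5 new; branch {Z=1} (X, W, V, Y) contributes 0 new. Total: 19.

19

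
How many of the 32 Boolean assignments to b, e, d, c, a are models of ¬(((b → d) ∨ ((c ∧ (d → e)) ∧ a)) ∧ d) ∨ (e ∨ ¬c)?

Initial set: {(¬(((b → d) ∨ ((c ∧ (d → e)) ∧ a)) ∧ d) ∨ (e ∨ ¬c))}.
(¬(((b → d) ∨ ((c ∧ (d → e)) ∧ a)) ∧ d) ∨ (e ∨ ¬c)): β-rule — branch into ¬(((b → d) ∨ ((c ∧ (d → e)) ∧ a)) ∧ d)  //  (e ∨ ¬c).
  branch 1 (add ¬(((b → d) ∨ ((c ∧ (d → e)) ∧ a)) ∧ d)):
    ¬(((b → d) ∨ ((c ∧ (d → e)) ∧ a)) ∧ d): β-rule — branch into ¬((b → d) ∨ ((c ∧ (d → e)) ∧ a))  //  ¬d.
      branch 1.1 (add ¬((b → d) ∨ ((c ∧ (d → e)) ∧ a))):
        ¬((b → d) ∨ ((c ∧ (d → e)) ∧ a)): α-rule — add ¬(b → d), ¬((c ∧ (d → e)) ∧ a).
        ¬(b → d): α-rule — add b, ¬d.
        ¬((c ∧ (d → e)) ∧ a): β-rule — branch into ¬(c ∧ (d → e))  //  ¬a.
          branch 1.1.1 (add ¬(c ∧ (d → e))):
            ¬(c ∧ (d → e)): β-rule — branch into ¬c  //  ¬(d → e).
              branch 1.1.1.1 (add ¬c):
                ○ open, literals {b=T, c=F, d=F}.
              branch 1.1.1.2 (add ¬(d → e)):
                ¬(d → e): α-rule — add d, ¬e.
                × closes — contains both d and ¬d.
          branch 1.1.2 (add ¬a):
            ○ open, literals {a=F, b=T, d=F}.
      branch 1.2 (add ¬d):
        ○ open, literals {d=F}.
  branch 2 (add (e ∨ ¬c)):
    (e ∨ ¬c): β-rule — branch into e  //  ¬c.
      branch 2.1 (add e):
        ○ open, literals {e=T}.
      branch 2.2 (add ¬c):
        ○ open, literals {c=F}.
1 branch closed, 5 open.
Each open branch fixes some atoms; the unmentioned ones are free. Counting distinct full assignments: branch {b=T, c=F, d=F} (e, a) contributes 4 new; branch {a=F, b=T, d=F} (e, c) contributes 2 new; branch {d=F} (b, e, c, a) contributes 10 new; branch {e=T} (b, d, c, a) contributes 8 new; branch {c=F} (b, e, d, a) contributes 4 new. Total: 28.

28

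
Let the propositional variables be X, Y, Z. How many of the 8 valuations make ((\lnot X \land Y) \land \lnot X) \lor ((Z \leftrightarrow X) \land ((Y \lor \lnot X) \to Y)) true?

Initial set: {(((\lnot X \land Y) \land \lnot X) \lor ((Z \leftrightarrow X) \land ((Y \lor \lnot X) \to Y)))}.
(((\lnot X \land Y) \land \lnot X) \lor ((Z \leftrightarrow X) \land ((Y \lor \lnot X) \to Y))): β-rule — branch into ((\lnot X \land Y) \land \lnot X)  //  ((Z \leftrightarrow X) \land ((Y \lor \lnot X) \to Y)).
  branch 1 (add ((\lnot X \land Y) \land \lnot X)):
    ((\lnot X \land Y) \land \lnot X): α-rule — add (\lnot X \land Y), \lnot X.
    (\lnot X \land Y): α-rule — add \lnot X, Y.
    ○ open, literals {X=0, Y=1}.
  branch 2 (add ((Z \leftrightarrow X) \land ((Y \lor \lnot X) \to Y))):
    ((Z \leftrightarrow X) \land ((Y \lor \lnot X) \to Y)): α-rule — add (Z \leftrightarrow X), ((Y \lor \lnot X) \to Y).
    (Z \leftrightarrow X): β-rule — branch into Z, X  //  \lnot Z, \lnot X.
      branch 2.1 (add Z, X):
        ((Y \lor \lnot X) \to Y): β-rule — branch into \lnot (Y \lor \lnot X)  //  Y.
          branch 2.1.1 (add \lnot (Y \lor \lnot X)):
            \lnot (Y \lor \lnot X): α-rule — add \lnot Y, \lnot \lnot X.
            ○ open, literals {X=1, Y=0, Z=1}.
          branch 2.1.2 (add Y):
            ○ open, literals {X=1, Y=1, Z=1}.
      branch 2.2 (add \lnot Z, \lnot X):
        ((Y \lor \lnot X) \to Y): β-rule — branch into \lnot (Y \lor \lnot X)  //  Y.
          branch 2.2.1 (add \lnot (Y \lor \lnot X)):
            \lnot (Y \lor \lnot X): α-rule — add \lnot Y, \lnot \lnot X.
            × closes — contains both X and \lnot X.
          branch 2.2.2 (add Y):
            ○ open, literals {X=0, Y=1, Z=0}.
1 branch closed, 4 open.
Each open branch fixes some atoms; the unmentioned ones are free. Counting distinct full assignments: branch {X=0, Y=1} (Z) contributes 2 new; branch {X=1, Y=0, Z=1} (none free) contributes 1 new; branch {X=1, Y=1, Z=1} (none free) contributes 1 new; branch {X=0, Y=1, Z=0} (none free) contributes 0 new. Total: 4.

4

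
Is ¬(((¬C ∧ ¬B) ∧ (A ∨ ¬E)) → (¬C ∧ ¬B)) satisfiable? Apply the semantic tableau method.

Unsatisfiable

Initial set: {¬(((¬C ∧ ¬B) ∧ (A ∨ ¬E)) → (¬C ∧ ¬B))}.
¬(((¬C ∧ ¬B) ∧ (A ∨ ¬E)) → (¬C ∧ ¬B)): α-rule — add ((¬C ∧ ¬B) ∧ (A ∨ ¬E)), ¬(¬C ∧ ¬B).
((¬C ∧ ¬B) ∧ (A ∨ ¬E)): α-rule — add (¬C ∧ ¬B), (A ∨ ¬E).
(¬C ∧ ¬B): α-rule — add ¬C, ¬B.
¬(¬C ∧ ¬B): β-rule — branch into ¬¬C  //  ¬¬B.
  branch 1 (add ¬¬C):
    × closes — contains both C and ¬C.
  branch 2 (add ¬¬B):
    × closes — contains both B and ¬B.
All 2 branches close.
Every branch closed; the formula is unsatisfiable.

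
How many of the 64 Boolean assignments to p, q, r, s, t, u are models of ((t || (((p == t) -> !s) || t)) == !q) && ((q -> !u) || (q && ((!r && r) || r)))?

31

Initial set: {(((t || (((p == t) -> !s) || t)) == !q) && ((q -> !u) || (q && ((!r && r) || r))))}.
(((t || (((p == t) -> !s) || t)) == !q) && ((q -> !u) || (q && ((!r && r) || r)))): α-rule — add ((t || (((p == t) -> !s) || t)) == !q), ((q -> !u) || (q && ((!r && r) || r))).
((t || (((p == t) -> !s) || t)) == !q): β-rule — branch into (t || (((p == t) -> !s) || t)), !q  //  !(t || (((p == t) -> !s) || t)), !!q.
  branch 1 (add (t || (((p == t) -> !s) || t)), !q):
    ((q -> !u) || (q && ((!r && r) || r))): β-rule — branch into (q -> !u)  //  (q && ((!r && r) || r)).
      branch 1.1 (add (q -> !u)):
        (t || (((p == t) -> !s) || t)): β-rule — branch into t  //  (((p == t) -> !s) || t).
          branch 1.1.1 (add t):
            (q -> !u): β-rule — branch into !q  //  !u.
              branch 1.1.1.1 (add !q):
                ○ open, literals {q=0, t=1}.
              branch 1.1.1.2 (add !u):
                ○ open, literals {q=0, t=1, u=0}.
          branch 1.1.2 (add (((p == t) -> !s) || t)):
            (q -> !u): β-rule — branch into !q  //  !u.
              branch 1.1.2.1 (add !q):
                (((p == t) -> !s) || t): β-rule — branch into ((p == t) -> !s)  //  t.
                  branch 1.1.2.1.1 (add ((p == t) -> !s)):
                    ((p == t) -> !s): β-rule — branch into !(p == t)  //  !s.
                      branch 1.1.2.1.1.1 (add !(p == t)):
                        !(p == t): β-rule — branch into p, !t  //  !p, t.
                          branch 1.1.2.1.1.1.1 (add p, !t):
                            ○ open, literals {p=1, q=0, t=0}.
                          branch 1.1.2.1.1.1.2 (add !p, t):
                            ○ open, literals {p=0, q=0, t=1}.
                      branch 1.1.2.1.1.2 (add !s):
                        ○ open, literals {q=0, s=0}.
                  branch 1.1.2.1.2 (add t):
                    ○ open, literals {q=0, t=1}.
              branch 1.1.2.2 (add !u):
                (((p == t) -> !s) || t): β-rule — branch into ((p == t) -> !s)  //  t.
                  branch 1.1.2.2.1 (add ((p == t) -> !s)):
                    ((p == t) -> !s): β-rule — branch into !(p == t)  //  !s.
                      branch 1.1.2.2.1.1 (add !(p == t)):
                        !(p == t): β-rule — branch into p, !t  //  !p, t.
                          branch 1.1.2.2.1.1.1 (add p, !t):
                            ○ open, literals {p=1, q=0, t=0, u=0}.
                          branch 1.1.2.2.1.1.2 (add !p, t):
                            ○ open, literals {p=0, q=0, t=1, u=0}.
                      branch 1.1.2.2.1.2 (add !s):
                        ○ open, literals {q=0, s=0, u=0}.
                  branch 1.1.2.2.2 (add t):
                    ○ open, literals {q=0, t=1, u=0}.
      branch 1.2 (add (q && ((!r && r) || r))):
        (q && ((!r && r) || r)): α-rule — add q, ((!r && r) || r).
        × closes — contains both q and !q.
  branch 2 (add !(t || (((p == t) -> !s) || t)), !!q):
    !(t || (((p == t) -> !s) || t)): α-rule — add !t, !(((p == t) -> !s) || t).
    !(((p == t) -> !s) || t): α-rule — add !((p == t) -> !s), !t.
    !((p == t) -> !s): α-rule — add (p == t), !!s.
    ((q -> !u) || (q && ((!r && r) || r))): β-rule — branch into (q -> !u)  //  (q && ((!r && r) || r)).
      branch 2.1 (add (q -> !u)):
        (p == t): β-rule — branch into p, t  //  !p, !t.
          branch 2.1.1 (add p, t):
            × closes — contains both t and !t.
          branch 2.1.2 (add !p, !t):
            (q -> !u): β-rule — branch into !q  //  !u.
              branch 2.1.2.1 (add !q):
                × closes — contains both q and !q.
              branch 2.1.2.2 (add !u):
                ○ open, literals {p=0, q=1, s=1, t=0, u=0}.
      branch 2.2 (add (q && ((!r && r) || r))):
        (q && ((!r && r) || r)): α-rule — add q, ((!r && r) || r).
        (p == t): β-rule — branch into p, t  //  !p, !t.
          branch 2.2.1 (add p, t):
            × closes — contains both t and !t.
          branch 2.2.2 (add !p, !t):
            ((!r && r) || r): β-rule — branch into (!r && r)  //  r.
              branch 2.2.2.1 (add (!r && r)):
                (!r && r): α-rule — add !r, r.
                × closes — contains both r and !r.
              branch 2.2.2.2 (add r):
                ○ open, literals {p=0, q=1, r=1, s=1, t=0}.
5 branches closed, 12 open.
Each open branch fixes some atoms; the unmentioned ones are free. Counting distinct full assignments: branch {q=0, t=1} (p, r, s, u) contributes 16 new; branch {q=0, t=1, u=0} (p, r, s) contributes 0 new; branch {p=1, q=0, t=0} (r, s, u) contributes 8 new; branch {p=0, q=0, t=1} (r, s, u) contributes 0 new; branch {q=0, s=0} (p, r, t, u) contributes 4 new; branch {q=0, t=1} (p, r, s, u) contributes 0 new; branch {p=1, q=0, t=0, u=0} (r, s) contributes 0 new; branch {p=0, q=0, t=1, u=0} (r, s) contributes 0 new; branch {q=0, s=0, u=0} (p, r, t) contributes 0 new; branch {q=0, t=1, u=0} (p, r, s) contributes 0 new; branch {p=0, q=1, s=1, t=0, u=0} (r) contributes 2 new; branch {p=0, q=1, r=1, s=1, t=0} (u) contributes 1 new. Total: 31.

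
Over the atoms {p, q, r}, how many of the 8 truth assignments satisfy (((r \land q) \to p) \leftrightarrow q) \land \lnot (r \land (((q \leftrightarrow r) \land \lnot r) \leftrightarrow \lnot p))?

2

Initial set: {((((r \land q) \to p) \leftrightarrow q) \land \lnot (r \land (((q \leftrightarrow r) \land \lnot r) \leftrightarrow \lnot p)))}.
((((r \land q) \to p) \leftrightarrow q) \land \lnot (r \land (((q \leftrightarrow r) \land \lnot r) \leftrightarrow \lnot p))): α-rule — add (((r \land q) \to p) \leftrightarrow q), \lnot (r \land (((q \leftrightarrow r) \land \lnot r) \leftrightarrow \lnot p)).
(((r \land q) \to p) \leftrightarrow q): β-rule — branch into ((r \land q) \to p), q  //  \lnot ((r \land q) \to p), \lnot q.
  branch 1 (add ((r \land q) \to p), q):
    \lnot (r \land (((q \leftrightarrow r) \land \lnot r) \leftrightarrow \lnot p)): β-rule — branch into \lnot r  //  \lnot (((q \leftrightarrow r) \land \lnot r) \leftrightarrow \lnot p).
      branch 1.1 (add \lnot r):
        ((r \land q) \to p): β-rule — branch into \lnot (r \land q)  //  p.
          branch 1.1.1 (add \lnot (r \land q)):
            \lnot (r \land q): β-rule — branch into \lnot r  //  \lnot q.
              branch 1.1.1.1 (add \lnot r):
                ○ open, literals {q=true, r=false}.
              branch 1.1.1.2 (add \lnot q):
                × closes — contains both q and \lnot q.
          branch 1.1.2 (add p):
            ○ open, literals {p=true, q=true, r=false}.
      branch 1.2 (add \lnot (((q \leftrightarrow r) \land \lnot r) \leftrightarrow \lnot p)):
        ((r \land q) \to p): β-rule — branch into \lnot (r \land q)  //  p.
          branch 1.2.1 (add \lnot (r \land q)):
            \lnot (((q \leftrightarrow r) \land \lnot r) \leftrightarrow \lnot p): β-rule — branch into ((q \leftrightarrow r) \land \lnot r), \lnot \lnot p  //  \lnot ((q \leftrightarrow r) \land \lnot r), \lnot p.
              branch 1.2.1.1 (add ((q \leftrightarrow r) \land \lnot r), \lnot \lnot p):
                ((q \leftrightarrow r) \land \lnot r): α-rule — add (q \leftrightarrow r), \lnot r.
                \lnot (r \land q): β-rule — branch into \lnot r  //  \lnot q.
                  branch 1.2.1.1.1 (add \lnot r):
                    (q \leftrightarrow r): β-rule — branch into q, r  //  \lnot q, \lnot r.
                      branch 1.2.1.1.1.1 (add q, r):
                        × closes — contains both r and \lnot r.
                      branch 1.2.1.1.1.2 (add \lnot q, \lnot r):
                        × closes — contains both q and \lnot q.
                  branch 1.2.1.1.2 (add \lnot q):
                    × closes — contains both q and \lnot q.
              branch 1.2.1.2 (add \lnot ((q \leftrightarrow r) \land \lnot r), \lnot p):
                \lnot (r \land q): β-rule — branch into \lnot r  //  \lnot q.
                  branch 1.2.1.2.1 (add \lnot r):
                    \lnot ((q \leftrightarrow r) \land \lnot r): β-rule — branch into \lnot (q \leftrightarrow r)  //  \lnot \lnot r.
                      branch 1.2.1.2.1.1 (add \lnot (q \leftrightarrow r)):
                        \lnot (q \leftrightarrow r): β-rule — branch into q, \lnot r  //  \lnot q, r.
                          branch 1.2.1.2.1.1.1 (add q, \lnot r):
                            ○ open, literals {p=false, q=true, r=false}.
                          branch 1.2.1.2.1.1.2 (add \lnot q, r):
                            × closes — contains both q and \lnot q.
                      branch 1.2.1.2.1.2 (add \lnot \lnot r):
                        × closes — contains both r and \lnot r.
                  branch 1.2.1.2.2 (add \lnot q):
                    × closes — contains both q and \lnot q.
          branch 1.2.2 (add p):
            \lnot (((q \leftrightarrow r) \land \lnot r) \leftrightarrow \lnot p): β-rule — branch into ((q \leftrightarrow r) \land \lnot r), \lnot \lnot p  //  \lnot ((q \leftrightarrow r) \land \lnot r), \lnot p.
              branch 1.2.2.1 (add ((q \leftrightarrow r) \land \lnot r), \lnot \lnot p):
                ((q \leftrightarrow r) \land \lnot r): α-rule — add (q \leftrightarrow r), \lnot r.
                (q \leftrightarrow r): β-rule — branch into q, r  //  \lnot q, \lnot r.
                  branch 1.2.2.1.1 (add q, r):
                    × closes — contains both r and \lnot r.
                  branch 1.2.2.1.2 (add \lnot q, \lnot r):
                    × closes — contains both q and \lnot q.
              branch 1.2.2.2 (add \lnot ((q \leftrightarrow r) \land \lnot r), \lnot p):
                × closes — contains both p and \lnot p.
  branch 2 (add \lnot ((r \land q) \to p), \lnot q):
    \lnot ((r \land q) \to p): α-rule — add (r \land q), \lnot p.
    (r \land q): α-rule — add r, q.
    × closes — contains both q and \lnot q.
11 branches closed, 3 open.
Each open branch fixes some atoms; the unmentioned ones are free. Counting distinct full assignments: branch {q=true, r=false} (p) contributes 2 new; branch {p=true, q=true, r=false} (none free) contributes 0 new; branch {p=false, q=true, r=false} (none free) contributes 0 new. Total: 2.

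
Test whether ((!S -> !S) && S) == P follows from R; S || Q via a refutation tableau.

Initial set: {R; (S || Q); !(((!S -> !S) && S) == P)}.
(S || Q): β-rule — branch into S  //  Q.
  branch 1 (add S):
    !(((!S -> !S) && S) == P): β-rule — branch into ((!S -> !S) && S), !P  //  !((!S -> !S) && S), P.
      branch 1.1 (add ((!S -> !S) && S), !P):
        ((!S -> !S) && S): α-rule — add (!S -> !S), S.
        (!S -> !S): β-rule — branch into !!S  //  !S.
          branch 1.1.1 (add !!S):
            ○ open, literals {P=F, R=T, S=T}.
          branch 1.1.2 (add !S):
            × closes — contains both S and !S.
      branch 1.2 (add !((!S -> !S) && S), P):
        !((!S -> !S) && S): β-rule — branch into !(!S -> !S)  //  !S.
          branch 1.2.1 (add !(!S -> !S)):
            !(!S -> !S): α-rule — add !S, !!S.
            × closes — contains both S and !S.
          branch 1.2.2 (add !S):
            × closes — contains both S and !S.
  branch 2 (add Q):
    !(((!S -> !S) && S) == P): β-rule — branch into ((!S -> !S) && S), !P  //  !((!S -> !S) && S), P.
      branch 2.1 (add ((!S -> !S) && S), !P):
        ((!S -> !S) && S): α-rule — add (!S -> !S), S.
        (!S -> !S): β-rule — branch into !!S  //  !S.
          branch 2.1.1 (add !!S):
            ○ open, literals {P=F, Q=T, R=T, S=T}.
          branch 2.1.2 (add !S):
            × closes — contains both S and !S.
      branch 2.2 (add !((!S -> !S) && S), P):
        !((!S -> !S) && S): β-rule — branch into !(!S -> !S)  //  !S.
          branch 2.2.1 (add !(!S -> !S)):
            !(!S -> !S): α-rule — add !S, !!S.
            × closes — contains both S and !S.
          branch 2.2.2 (add !S):
            ○ open, literals {P=T, Q=T, R=T, S=F}.
5 branches closed, 3 open.
An open branch gives a countermodel: P=F, R=T, S=T (unmentioned atoms arbitrary); the premises hold there but the conclusion fails.

No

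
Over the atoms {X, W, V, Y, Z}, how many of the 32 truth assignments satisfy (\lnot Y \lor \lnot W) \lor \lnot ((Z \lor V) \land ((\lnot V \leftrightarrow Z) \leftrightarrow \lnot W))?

Initial set: {((\lnot Y \lor \lnot W) \lor \lnot ((Z \lor V) \land ((\lnot V \leftrightarrow Z) \leftrightarrow \lnot W)))}.
((\lnot Y \lor \lnot W) \lor \lnot ((Z \lor V) \land ((\lnot V \leftrightarrow Z) \leftrightarrow \lnot W))): β-rule — branch into (\lnot Y \lor \lnot W)  //  \lnot ((Z \lor V) \land ((\lnot V \leftrightarrow Z) \leftrightarrow \lnot W)).
  branch 1 (add (\lnot Y \lor \lnot W)):
    (\lnot Y \lor \lnot W): β-rule — branch into \lnot Y  //  \lnot W.
      branch 1.1 (add \lnot Y):
        ○ open, literals {Y=false}.
      branch 1.2 (add \lnot W):
        ○ open, literals {W=false}.
  branch 2 (add \lnot ((Z \lor V) \land ((\lnot V \leftrightarrow Z) \leftrightarrow \lnot W))):
    \lnot ((Z \lor V) \land ((\lnot V \leftrightarrow Z) \leftrightarrow \lnot W)): β-rule — branch into \lnot (Z \lor V)  //  \lnot ((\lnot V \leftrightarrow Z) \leftrightarrow \lnot W).
      branch 2.1 (add \lnot (Z \lor V)):
        \lnot (Z \lor V): α-rule — add \lnot Z, \lnot V.
        ○ open, literals {V=false, Z=false}.
      branch 2.2 (add \lnot ((\lnot V \leftrightarrow Z) \leftrightarrow \lnot W)):
        \lnot ((\lnot V \leftrightarrow Z) \leftrightarrow \lnot W): β-rule — branch into (\lnot V \leftrightarrow Z), \lnot \lnot W  //  \lnot (\lnot V \leftrightarrow Z), \lnot W.
          branch 2.2.1 (add (\lnot V \leftrightarrow Z), \lnot \lnot W):
            (\lnot V \leftrightarrow Z): β-rule — branch into \lnot V, Z  //  \lnot \lnot V, \lnot Z.
              branch 2.2.1.1 (add \lnot V, Z):
                ○ open, literals {V=false, W=true, Z=true}.
              branch 2.2.1.2 (add \lnot \lnot V, \lnot Z):
                ○ open, literals {V=true, W=true, Z=false}.
          branch 2.2.2 (add \lnot (\lnot V \leftrightarrow Z), \lnot W):
            \lnot (\lnot V \leftrightarrow Z): β-rule — branch into \lnot V, \lnot Z  //  \lnot \lnot V, Z.
              branch 2.2.2.1 (add \lnot V, \lnot Z):
                ○ open, literals {V=false, W=false, Z=false}.
              branch 2.2.2.2 (add \lnot \lnot V, Z):
                ○ open, literals {V=true, W=false, Z=true}.
0 branches closed, 7 open.
Each open branch fixes some atoms; the unmentioned ones are free. Counting distinct full assignments: branch {Y=false} (X, W, V, Z) contributes 16 new; branch {W=false} (X, V, Y, Z) contributes 8 new; branch {V=false, Z=false} (X, W, Y) contributes 2 new; branch {V=false, W=true, Z=true} (X, Y) contributes 2 new; branch {V=true, W=true, Z=false} (X, Y) contributes 2 new; branch {V=false, W=false, Z=false} (X, Y) contributes 0 new; branch {V=true, W=false, Z=true} (X, Y) contributes 0 new. Total: 30.

30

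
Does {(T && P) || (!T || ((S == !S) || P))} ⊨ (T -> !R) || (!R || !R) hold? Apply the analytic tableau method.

No

Initial set: {((T && P) || (!T || ((S == !S) || P))); !((T -> !R) || (!R || !R))}.
!((T -> !R) || (!R || !R)): α-rule — add !(T -> !R), !(!R || !R).
!(T -> !R): α-rule — add T, !!R.
!(!R || !R): α-rule — add !!R, !!R.
((T && P) || (!T || ((S == !S) || P))): β-rule — branch into (T && P)  //  (!T || ((S == !S) || P)).
  branch 1 (add (T && P)):
    (T && P): α-rule — add T, P.
    ○ open, literals {P=T, R=T, T=T}.
  branch 2 (add (!T || ((S == !S) || P))):
    (!T || ((S == !S) || P)): β-rule — branch into !T  //  ((S == !S) || P).
      branch 2.1 (add !T):
        × closes — contains both T and !T.
      branch 2.2 (add ((S == !S) || P)):
        ((S == !S) || P): β-rule — branch into (S == !S)  //  P.
          branch 2.2.1 (add (S == !S)):
            (S == !S): β-rule — branch into S, !S  //  !S, !!S.
              branch 2.2.1.1 (add S, !S):
                × closes — contains both S and !S.
              branch 2.2.1.2 (add !S, !!S):
                × closes — contains both S and !S.
          branch 2.2.2 (add P):
            ○ open, literals {P=T, R=T, T=T}.
3 branches closed, 2 open.
An open branch gives a countermodel: P=T, R=T, T=T (unmentioned atoms arbitrary); the premises hold there but the conclusion fails.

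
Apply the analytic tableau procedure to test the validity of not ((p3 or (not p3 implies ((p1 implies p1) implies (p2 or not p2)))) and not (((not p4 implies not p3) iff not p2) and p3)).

Not valid

Assume the negation and expand:
Initial set: {not not ((p3 or (not p3 implies ((p1 implies p1) implies (p2 or not p2)))) and not (((not p4 implies not p3) iff not p2) and p3))}.
not not ((p3 or (not p3 implies ((p1 implies p1) implies (p2 or not p2)))) and not (((not p4 implies not p3) iff not p2) and p3)): α-rule — add (p3 or (not p3 implies ((p1 implies p1) implies (p2 or not p2)))), not (((not p4 implies not p3) iff not p2) and p3).
(p3 or (not p3 implies ((p1 implies p1) implies (p2 or not p2)))): β-rule — branch into p3  //  (not p3 implies ((p1 implies p1) implies (p2 or not p2))).
  branch 1 (add p3):
    not (((not p4 implies not p3) iff not p2) and p3): β-rule — branch into not ((not p4 implies not p3) iff not p2)  //  not p3.
      branch 1.1 (add not ((not p4 implies not p3) iff not p2)):
        not ((not p4 implies not p3) iff not p2): β-rule — branch into (not p4 implies not p3), not not p2  //  not (not p4 implies not p3), not p2.
          branch 1.1.1 (add (not p4 implies not p3), not not p2):
            (not p4 implies not p3): β-rule — branch into not not p4  //  not p3.
              branch 1.1.1.1 (add not not p4):
                ○ open, literals {p2=T, p3=T, p4=T}.
              branch 1.1.1.2 (add not p3):
                × closes — contains both p3 and not p3.
          branch 1.1.2 (add not (not p4 implies not p3), not p2):
            not (not p4 implies not p3): α-rule — add not p4, not not p3.
            ○ open, literals {p2=F, p3=T, p4=F}.
      branch 1.2 (add not p3):
        × closes — contains both p3 and not p3.
  branch 2 (add (not p3 implies ((p1 implies p1) implies (p2 or not p2)))):
    not (((not p4 implies not p3) iff not p2) and p3): β-rule — branch into not ((not p4 implies not p3) iff not p2)  //  not p3.
      branch 2.1 (add not ((not p4 implies not p3) iff not p2)):
        (not p3 implies ((p1 implies p1) implies (p2 or not p2))): β-rule — branch into not not p3  //  ((p1 implies p1) implies (p2 or not p2)).
          branch 2.1.1 (add not not p3):
            not ((not p4 implies not p3) iff not p2): β-rule — branch into (not p4 implies not p3), not not p2  //  not (not p4 implies not p3), not p2.
              branch 2.1.1.1 (add (not p4 implies not p3), not not p2):
                (not p4 implies not p3): β-rule — branch into not not p4  //  not p3.
                  branch 2.1.1.1.1 (add not not p4):
                    ○ open, literals {p2=T, p3=T, p4=T}.
                  branch 2.1.1.1.2 (add not p3):
                    × closes — contains both p3 and not p3.
              branch 2.1.1.2 (add not (not p4 implies not p3), not p2):
                not (not p4 implies not p3): α-rule — add not p4, not not p3.
                ○ open, literals {p2=F, p3=T, p4=F}.
          branch 2.1.2 (add ((p1 implies p1) implies (p2 or not p2))):
            not ((not p4 implies not p3) iff not p2): β-rule — branch into (not p4 implies not p3), not not p2  //  not (not p4 implies not p3), not p2.
              branch 2.1.2.1 (add (not p4 implies not p3), not not p2):
                ((p1 implies p1) implies (p2 or not p2)): β-rule — branch into not (p1 implies p1)  //  (p2 or not p2).
                  branch 2.1.2.1.1 (add not (p1 implies p1)):
                    not (p1 implies p1): α-rule — add p1, not p1.
                    × closes — contains both p1 and not p1.
                  branch 2.1.2.1.2 (add (p2 or not p2)):
                    (not p4 implies not p3): β-rule — branch into not not p4  //  not p3.
                      branch 2.1.2.1.2.1 (add not not p4):
                        (p2 or not p2): β-rule — branch into p2  //  not p2.
                          branch 2.1.2.1.2.1.1 (add p2):
                            ○ open, literals {p2=T, p4=T}.
                          branch 2.1.2.1.2.1.2 (add not p2):
                            × closes — contains both p2 and not p2.
                      branch 2.1.2.1.2.2 (add not p3):
                        (p2 or not p2): β-rule — branch into p2  //  not p2.
                          branch 2.1.2.1.2.2.1 (add p2):
                            ○ open, literals {p2=T, p3=F}.
                          branch 2.1.2.1.2.2.2 (add not p2):
                            × closes — contains both p2 and not p2.
              branch 2.1.2.2 (add not (not p4 implies not p3), not p2):
                not (not p4 implies not p3): α-rule — add not p4, not not p3.
                ((p1 implies p1) implies (p2 or not p2)): β-rule — branch into not (p1 implies p1)  //  (p2 or not p2).
                  branch 2.1.2.2.1 (add not (p1 implies p1)):
                    not (p1 implies p1): α-rule — add p1, not p1.
                    × closes — contains both p1 and not p1.
                  branch 2.1.2.2.2 (add (p2 or not p2)):
                    (p2 or not p2): β-rule — branch into p2  //  not p2.
                      branch 2.1.2.2.2.1 (add p2):
                        × closes — contains both p2 and not p2.
                      branch 2.1.2.2.2.2 (add not p2):
                        ○ open, literals {p2=F, p3=T, p4=F}.
      branch 2.2 (add not p3):
        (not p3 implies ((p1 implies p1) implies (p2 or not p2))): β-rule — branch into not not p3  //  ((p1 implies p1) implies (p2 or not p2)).
          branch 2.2.1 (add not not p3):
            × closes — contains both p3 and not p3.
          branch 2.2.2 (add ((p1 implies p1) implies (p2 or not p2))):
            ((p1 implies p1) implies (p2 or not p2)): β-rule — branch into not (p1 implies p1)  //  (p2 or not p2).
              branch 2.2.2.1 (add not (p1 implies p1)):
                not (p1 implies p1): α-rule — add p1, not p1.
                × closes — contains both p1 and not p1.
              branch 2.2.2.2 (add (p2 or not p2)):
                (p2 or not p2): β-rule — branch into p2  //  not p2.
                  branch 2.2.2.2.1 (add p2):
                    ○ open, literals {p2=T, p3=F}.
                  branch 2.2.2.2.2 (add not p2):
                    ○ open, literals {p2=F, p3=F}.
10 branches closed, 9 open.
An open branch gives a countermodel: p2=T, p3=T, p4=T (unmentioned atoms arbitrary); under it the original formula is false.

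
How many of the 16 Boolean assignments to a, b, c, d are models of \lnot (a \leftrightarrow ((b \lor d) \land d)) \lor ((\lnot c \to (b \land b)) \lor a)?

Initial set: {T (\lnot (a \leftrightarrow ((b \lor d) \land d)) \lor ((\lnot c \to (b \land b)) \lor a))}.
T (\lnot (a \leftrightarrow ((b \lor d) \land d)) \lor ((\lnot c \to (b \land b)) \lor a)): β-rule — branch into T \lnot (a \leftrightarrow ((b \lor d) \land d))  //  T ((\lnot c \to (b \land b)) \lor a).
  branch 1 (add T \lnot (a \leftrightarrow ((b \lor d) \land d))):
    T \lnot (a \leftrightarrow ((b \lor d) \land d)): β-rule — branch into T a, F ((b \lor d) \land d)  //  F a, T ((b \lor d) \land d).
      branch 1.1 (add T a, F ((b \lor d) \land d)):
        F ((b \lor d) \land d): β-rule — branch into F (b \lor d)  //  F d.
          branch 1.1.1 (add F (b \lor d)):
            F (b \lor d): α-rule — add F b, F d.
            ○ open, literals {a=T, b=F, d=F}.
          branch 1.1.2 (add F d):
            ○ open, literals {a=T, d=F}.
      branch 1.2 (add F a, T ((b \lor d) \land d)):
        T ((b \lor d) \land d): α-rule — add T (b \lor d), T d.
        T (b \lor d): β-rule — branch into T b  //  T d.
          branch 1.2.1 (add T b):
            ○ open, literals {a=F, b=T, d=T}.
          branch 1.2.2 (add T d):
            ○ open, literals {a=F, d=T}.
  branch 2 (add T ((\lnot c \to (b \land b)) \lor a)):
    T ((\lnot c \to (b \land b)) \lor a): β-rule — branch into T (\lnot c \to (b \land b))  //  T a.
      branch 2.1 (add T (\lnot c \to (b \land b))):
        T (\lnot c \to (b \land b)): β-rule — branch into F \lnot c  //  T (b \land b).
          branch 2.1.1 (add F \lnot c):
            ○ open, literals {c=T}.
          branch 2.1.2 (add T (b \land b)):
            T (b \land b): α-rule — add T b, T b.
            ○ open, literals {b=T}.
      branch 2.2 (add T a):
        ○ open, literals {a=T}.
0 branches closed, 7 open.
Each open branch fixes some atoms; the unmentioned ones are free. Counting distinct full assignments: branch {a=T, b=F, d=F} (c) contributes 2 new; branch {a=T, d=F} (b, c) contributes 2 new; branch {a=F, b=T, d=T} (c) contributes 2 new; branch {a=F, d=T} (b, c) contributes 2 new; branch {c=T} (a, b, d) contributes 4 new; branch {b=T} (a, c, d) contributes 2 new; branch {a=T} (b, c, d) contributes 1 new. Total: 15.

15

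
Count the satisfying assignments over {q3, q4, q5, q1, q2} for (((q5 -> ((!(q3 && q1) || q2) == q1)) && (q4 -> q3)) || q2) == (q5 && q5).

Initial set: {((((q5 -> ((!(q3 && q1) || q2) == q1)) && (q4 -> q3)) || q2) == (q5 && q5))}.
((((q5 -> ((!(q3 && q1) || q2) == q1)) && (q4 -> q3)) || q2) == (q5 && q5)): β-rule — branch into (((q5 -> ((!(q3 && q1) || q2) == q1)) && (q4 -> q3)) || q2), (q5 && q5)  //  !(((q5 -> ((!(q3 && q1) || q2) == q1)) && (q4 -> q3)) || q2), !(q5 && q5).
  branch 1 (add (((q5 -> ((!(q3 && q1) || q2) == q1)) && (q4 -> q3)) || q2), (q5 && q5)):
    (q5 && q5): α-rule — add q5, q5.
    (((q5 -> ((!(q3 && q1) || q2) == q1)) && (q4 -> q3)) || q2): β-rule — branch into ((q5 -> ((!(q3 && q1) || q2) == q1)) && (q4 -> q3))  //  q2.
      branch 1.1 (add ((q5 -> ((!(q3 && q1) || q2) == q1)) && (q4 -> q3))):
        ((q5 -> ((!(q3 && q1) || q2) == q1)) && (q4 -> q3)): α-rule — add (q5 -> ((!(q3 && q1) || q2) == q1)), (q4 -> q3).
        (q5 -> ((!(q3 && q1) || q2) == q1)): β-rule — branch into !q5  //  ((!(q3 && q1) || q2) == q1).
          branch 1.1.1 (add !q5):
            × closes — contains both q5 and !q5.
          branch 1.1.2 (add ((!(q3 && q1) || q2) == q1)):
            (q4 -> q3): β-rule — branch into !q4  //  q3.
              branch 1.1.2.1 (add !q4):
                ((!(q3 && q1) || q2) == q1): β-rule — branch into (!(q3 && q1) || q2), q1  //  !(!(q3 && q1) || q2), !q1.
                  branch 1.1.2.1.1 (add (!(q3 && q1) || q2), q1):
                    (!(q3 && q1) || q2): β-rule — branch into !(q3 && q1)  //  q2.
                      branch 1.1.2.1.1.1 (add !(q3 && q1)):
                        !(q3 && q1): β-rule — branch into !q3  //  !q1.
                          branch 1.1.2.1.1.1.1 (add !q3):
                            ○ open, literals {q1=T, q3=F, q4=F, q5=T}.
                          branch 1.1.2.1.1.1.2 (add !q1):
                            × closes — contains both q1 and !q1.
                      branch 1.1.2.1.1.2 (add q2):
                        ○ open, literals {q1=T, q2=T, q4=F, q5=T}.
                  branch 1.1.2.1.2 (add !(!(q3 && q1) || q2), !q1):
                    !(!(q3 && q1) || q2): α-rule — add !!(q3 && q1), !q2.
                    !!(q3 && q1): α-rule — add q3, q1.
                    × closes — contains both q1 and !q1.
              branch 1.1.2.2 (add q3):
                ((!(q3 && q1) || q2) == q1): β-rule — branch into (!(q3 && q1) || q2), q1  //  !(!(q3 && q1) || q2), !q1.
                  branch 1.1.2.2.1 (add (!(q3 && q1) || q2), q1):
                    (!(q3 && q1) || q2): β-rule — branch into !(q3 && q1)  //  q2.
                      branch 1.1.2.2.1.1 (add !(q3 && q1)):
                        !(q3 && q1): β-rule — branch into !q3  //  !q1.
                          branch 1.1.2.2.1.1.1 (add !q3):
                            × closes — contains both q3 and !q3.
                          branch 1.1.2.2.1.1.2 (add !q1):
                            × closes — contains both q1 and !q1.
                      branch 1.1.2.2.1.2 (add q2):
                        ○ open, literals {q1=T, q2=T, q3=T, q5=T}.
                  branch 1.1.2.2.2 (add !(!(q3 && q1) || q2), !q1):
                    !(!(q3 && q1) || q2): α-rule — add !!(q3 && q1), !q2.
                    !!(q3 && q1): α-rule — add q3, q1.
                    × closes — contains both q1 and !q1.
      branch 1.2 (add q2):
        ○ open, literals {q2=T, q5=T}.
  branch 2 (add !(((q5 -> ((!(q3 && q1) || q2) == q1)) && (q4 -> q3)) || q2), !(q5 && q5)):
    !(((q5 -> ((!(q3 && q1) || q2) == q1)) && (q4 -> q3)) || q2): α-rule — add !((q5 -> ((!(q3 && q1) || q2) == q1)) && (q4 -> q3)), !q2.
    !(q5 && q5): β-rule — branch into !q5  //  !q5.
      branch 2.1 (add !q5):
        !((q5 -> ((!(q3 && q1) || q2) == q1)) && (q4 -> q3)): β-rule — branch into !(q5 -> ((!(q3 && q1) || q2) == q1))  //  !(q4 -> q3).
          branch 2.1.1 (add !(q5 -> ((!(q3 && q1) || q2) == q1))):
            !(q5 -> ((!(q3 && q1) || q2) == q1)): α-rule — add q5, !((!(q3 && q1) || q2) == q1).
            × closes — contains both q5 and !q5.
          branch 2.1.2 (add !(q4 -> q3)):
            !(q4 -> q3): α-rule — add q4, !q3.
            ○ open, literals {q2=F, q3=F, q4=T, q5=F}.
      branch 2.2 (add !q5):
        !((q5 -> ((!(q3 && q1) || q2) == q1)) && (q4 -> q3)): β-rule — branch into !(q5 -> ((!(q3 && q1) || q2) == q1))  //  !(q4 -> q3).
          branch 2.2.1 (add !(q5 -> ((!(q3 && q1) || q2) == q1))):
            !(q5 -> ((!(q3 && q1) || q2) == q1)): α-rule — add q5, !((!(q3 && q1) || q2) == q1).
            × closes — contains both q5 and !q5.
          branch 2.2.2 (add !(q4 -> q3)):
            !(q4 -> q3): α-rule — add q4, !q3.
            ○ open, literals {q2=F, q3=F, q4=T, q5=F}.
8 branches closed, 6 open.
Each open branch fixes some atoms; the unmentioned ones are free. Counting distinct full assignments: branch {q1=T, q3=F, q4=F, q5=T} (q2) contributes 2 new; branch {q1=T, q2=T, q4=F, q5=T} (q3) contributes 1 new; branch {q1=T, q2=T, q3=T, q5=T} (q4) contributes 1 new; branch {q2=T, q5=T} (q3, q4, q1) contributes 5 new; branch {q2=F, q3=F, q4=T, q5=F} (q1) contributes 2 new; branch {q2=F, q3=F, q4=T, q5=F} (q1) contributes 0 new. Total: 11.

11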